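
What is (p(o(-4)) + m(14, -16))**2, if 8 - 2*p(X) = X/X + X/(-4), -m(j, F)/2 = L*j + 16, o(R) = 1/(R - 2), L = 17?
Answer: 586463089/2304 ≈ 2.5454e+5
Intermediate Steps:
o(R) = 1/(-2 + R)
m(j, F) = -32 - 34*j (m(j, F) = -2*(17*j + 16) = -2*(16 + 17*j) = -32 - 34*j)
p(X) = 7/2 + X/8 (p(X) = 4 - (X/X + X/(-4))/2 = 4 - (1 + X*(-1/4))/2 = 4 - (1 - X/4)/2 = 4 + (-1/2 + X/8) = 7/2 + X/8)
(p(o(-4)) + m(14, -16))**2 = ((7/2 + 1/(8*(-2 - 4))) + (-32 - 34*14))**2 = ((7/2 + (1/8)/(-6)) + (-32 - 476))**2 = ((7/2 + (1/8)*(-1/6)) - 508)**2 = ((7/2 - 1/48) - 508)**2 = (167/48 - 508)**2 = (-24217/48)**2 = 586463089/2304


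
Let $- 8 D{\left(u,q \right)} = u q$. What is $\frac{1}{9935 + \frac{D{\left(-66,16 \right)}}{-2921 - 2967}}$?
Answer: $\frac{1472}{14624287} \approx 0.00010065$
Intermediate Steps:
$D{\left(u,q \right)} = - \frac{q u}{8}$ ($D{\left(u,q \right)} = - \frac{u q}{8} = - \frac{q u}{8}$)
$\frac{1}{9935 + \frac{D{\left(-66,16 \right)}}{-2921 - 2967}} = \frac{1}{9935 + \frac{\left(- \frac{1}{8}\right) 16 \left(-66\right)}{-2921 - 2967}} = \frac{1}{9935 + \frac{132}{-5888}} = \frac{1}{9935 + 132 \left(- \frac{1}{5888}\right)} = \frac{1}{9935 - \frac{33}{1472}} = \frac{1}{\frac{14624287}{1472}} = \frac{1472}{14624287}$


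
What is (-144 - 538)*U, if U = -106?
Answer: 72292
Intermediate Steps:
(-144 - 538)*U = (-144 - 538)*(-106) = -682*(-106) = 72292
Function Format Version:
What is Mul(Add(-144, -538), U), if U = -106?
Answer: 72292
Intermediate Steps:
Mul(Add(-144, -538), U) = Mul(Add(-144, -538), -106) = Mul(-682, -106) = 72292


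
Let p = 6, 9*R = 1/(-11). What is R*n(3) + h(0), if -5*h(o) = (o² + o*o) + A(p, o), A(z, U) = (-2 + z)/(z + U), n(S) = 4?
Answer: -86/495 ≈ -0.17374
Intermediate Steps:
R = -1/99 (R = (⅑)/(-11) = (⅑)*(-1/11) = -1/99 ≈ -0.010101)
A(z, U) = (-2 + z)/(U + z)
h(o) = -4/(5*(6 + o)) - 2*o²/5 (h(o) = -((o² + o*o) + (-2 + 6)/(o + 6))/5 = -((o² + o²) + 4/(6 + o))/5 = -(2*o² + 4/(6 + o))/5 = -4/(5*(6 + o)) - 2*o²/5)
R*n(3) + h(0) = -1/99*4 + 2*(-2 + 0²*(-6 - 1*0))/(5*(6 + 0)) = -4/99 + (⅖)*(-2 + 0*(-6 + 0))/6 = -4/99 + (⅖)*(⅙)*(-2 + 0*(-6)) = -4/99 + (⅖)*(⅙)*(-2 + 0) = -4/99 + (⅖)*(⅙)*(-2) = -4/99 - 2/15 = -86/495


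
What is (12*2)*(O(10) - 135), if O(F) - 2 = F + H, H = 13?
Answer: -2640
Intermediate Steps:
O(F) = 15 + F (O(F) = 2 + (F + 13) = 2 + (13 + F) = 15 + F)
(12*2)*(O(10) - 135) = (12*2)*((15 + 10) - 135) = 24*(25 - 135) = 24*(-110) = -2640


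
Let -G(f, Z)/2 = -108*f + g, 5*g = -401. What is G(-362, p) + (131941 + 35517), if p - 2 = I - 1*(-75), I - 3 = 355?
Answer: 447132/5 ≈ 89426.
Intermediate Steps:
g = -401/5 (g = (⅕)*(-401) = -401/5 ≈ -80.200)
I = 358 (I = 3 + 355 = 358)
p = 435 (p = 2 + (358 - 1*(-75)) = 2 + (358 + 75) = 2 + 433 = 435)
G(f, Z) = 802/5 + 216*f (G(f, Z) = -2*(-108*f - 401/5) = -2*(-401/5 - 108*f) = 802/5 + 216*f)
G(-362, p) + (131941 + 35517) = (802/5 + 216*(-362)) + (131941 + 35517) = (802/5 - 78192) + 167458 = -390158/5 + 167458 = 447132/5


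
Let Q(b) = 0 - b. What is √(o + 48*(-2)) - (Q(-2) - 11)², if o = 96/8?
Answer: -81 + 2*I*√21 ≈ -81.0 + 9.1651*I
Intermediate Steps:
o = 12 (o = 96*(⅛) = 12)
Q(b) = -b
√(o + 48*(-2)) - (Q(-2) - 11)² = √(12 + 48*(-2)) - (-1*(-2) - 11)² = √(12 - 96) - (2 - 11)² = √(-84) - 1*(-9)² = 2*I*√21 - 1*81 = 2*I*√21 - 81 = -81 + 2*I*√21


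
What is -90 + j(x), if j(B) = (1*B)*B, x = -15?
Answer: 135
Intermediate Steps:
j(B) = B² (j(B) = B*B = B²)
-90 + j(x) = -90 + (-15)² = -90 + 225 = 135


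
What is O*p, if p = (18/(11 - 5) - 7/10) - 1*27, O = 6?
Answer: -741/5 ≈ -148.20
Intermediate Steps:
p = -247/10 (p = (18/6 - 7*⅒) - 27 = (18*(⅙) - 7/10) - 27 = (3 - 7/10) - 27 = 23/10 - 27 = -247/10 ≈ -24.700)
O*p = 6*(-247/10) = -741/5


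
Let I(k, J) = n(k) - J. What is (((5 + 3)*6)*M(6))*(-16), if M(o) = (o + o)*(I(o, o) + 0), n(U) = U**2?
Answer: -276480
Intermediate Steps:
I(k, J) = k**2 - J
M(o) = 2*o*(o**2 - o) (M(o) = (o + o)*((o**2 - o) + 0) = (2*o)*(o**2 - o) = 2*o*(o**2 - o))
(((5 + 3)*6)*M(6))*(-16) = (((5 + 3)*6)*(2*6**2*(-1 + 6)))*(-16) = ((8*6)*(2*36*5))*(-16) = (48*360)*(-16) = 17280*(-16) = -276480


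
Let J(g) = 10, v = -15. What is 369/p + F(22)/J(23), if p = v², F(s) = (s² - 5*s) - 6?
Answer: 961/25 ≈ 38.440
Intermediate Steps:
F(s) = -6 + s² - 5*s
p = 225 (p = (-15)² = 225)
369/p + F(22)/J(23) = 369/225 + (-6 + 22² - 5*22)/10 = 369*(1/225) + (-6 + 484 - 110)*(⅒) = 41/25 + 368*(⅒) = 41/25 + 184/5 = 961/25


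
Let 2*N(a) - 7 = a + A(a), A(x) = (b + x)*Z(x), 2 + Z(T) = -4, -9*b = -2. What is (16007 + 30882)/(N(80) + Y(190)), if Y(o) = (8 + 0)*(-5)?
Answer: -281334/1423 ≈ -197.70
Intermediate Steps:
b = 2/9 (b = -⅑*(-2) = 2/9 ≈ 0.22222)
Z(T) = -6 (Z(T) = -2 - 4 = -6)
Y(o) = -40 (Y(o) = 8*(-5) = -40)
A(x) = -4/3 - 6*x (A(x) = (2/9 + x)*(-6) = -4/3 - 6*x)
N(a) = 17/6 - 5*a/2 (N(a) = 7/2 + (a + (-4/3 - 6*a))/2 = 7/2 + (-4/3 - 5*a)/2 = 7/2 + (-⅔ - 5*a/2) = 17/6 - 5*a/2)
(16007 + 30882)/(N(80) + Y(190)) = (16007 + 30882)/((17/6 - 5/2*80) - 40) = 46889/((17/6 - 200) - 40) = 46889/(-1183/6 - 40) = 46889/(-1423/6) = 46889*(-6/1423) = -281334/1423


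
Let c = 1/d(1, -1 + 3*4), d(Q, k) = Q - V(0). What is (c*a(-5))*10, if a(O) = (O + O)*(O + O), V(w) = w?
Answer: 1000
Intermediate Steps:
a(O) = 4*O² (a(O) = (2*O)*(2*O) = 4*O²)
d(Q, k) = Q (d(Q, k) = Q - 1*0 = Q + 0 = Q)
c = 1 (c = 1/1 = 1)
(c*a(-5))*10 = (1*(4*(-5)²))*10 = (1*(4*25))*10 = (1*100)*10 = 100*10 = 1000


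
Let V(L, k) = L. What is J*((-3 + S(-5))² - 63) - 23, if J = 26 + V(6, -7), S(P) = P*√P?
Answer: -5751 + 960*I*√5 ≈ -5751.0 + 2146.6*I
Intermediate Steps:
S(P) = P^(3/2)
J = 32 (J = 26 + 6 = 32)
J*((-3 + S(-5))² - 63) - 23 = 32*((-3 + (-5)^(3/2))² - 63) - 23 = 32*((-3 - 5*I*√5)² - 63) - 23 = 32*(-63 + (-3 - 5*I*√5)²) - 23 = (-2016 + 32*(-3 - 5*I*√5)²) - 23 = -2039 + 32*(-3 - 5*I*√5)²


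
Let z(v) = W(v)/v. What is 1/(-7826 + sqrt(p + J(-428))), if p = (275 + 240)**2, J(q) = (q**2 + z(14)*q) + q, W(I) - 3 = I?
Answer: -54782/425591703 - sqrt(21925603)/425591703 ≈ -0.00013972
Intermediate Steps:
W(I) = 3 + I
z(v) = (3 + v)/v
J(q) = q**2 + 31*q/14 (J(q) = (q**2 + ((3 + 14)/14)*q) + q = (q**2 + ((1/14)*17)*q) + q = (q**2 + 17*q/14) + q = q**2 + 31*q/14)
p = 265225 (p = 515**2 = 265225)
1/(-7826 + sqrt(p + J(-428))) = 1/(-7826 + sqrt(265225 + (1/14)*(-428)*(31 + 14*(-428)))) = 1/(-7826 + sqrt(265225 + (1/14)*(-428)*(31 - 5992))) = 1/(-7826 + sqrt(265225 + (1/14)*(-428)*(-5961))) = 1/(-7826 + sqrt(265225 + 1275654/7)) = 1/(-7826 + sqrt(3132229/7)) = 1/(-7826 + sqrt(21925603)/7)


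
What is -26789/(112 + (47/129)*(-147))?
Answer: -164561/359 ≈ -458.39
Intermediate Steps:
-26789/(112 + (47/129)*(-147)) = -26789/(112 - 2303/43) = -26789/2513/43 = -26789*43/2513 = -164561/359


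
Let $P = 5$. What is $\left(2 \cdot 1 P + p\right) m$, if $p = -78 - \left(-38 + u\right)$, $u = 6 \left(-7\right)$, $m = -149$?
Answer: $-1788$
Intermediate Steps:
$u = -42$
$p = 2$ ($p = -78 - \left(-38 - 42\right) = -78 - -80 = -78 + 80 = 2$)
$\left(2 \cdot 1 P + p\right) m = \left(2 \cdot 1 \cdot 5 + 2\right) \left(-149\right) = \left(2 \cdot 5 + 2\right) \left(-149\right) = \left(10 + 2\right) \left(-149\right) = 12 \left(-149\right) = -1788$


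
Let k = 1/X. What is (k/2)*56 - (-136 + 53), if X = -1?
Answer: 55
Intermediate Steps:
k = -1 (k = 1/(-1) = -1)
(k/2)*56 - (-136 + 53) = -1/2*56 - (-136 + 53) = -1*½*56 - 1*(-83) = -½*56 + 83 = -28 + 83 = 55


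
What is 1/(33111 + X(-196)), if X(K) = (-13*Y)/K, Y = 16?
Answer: 49/1622491 ≈ 3.0200e-5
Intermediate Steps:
X(K) = -208/K (X(K) = (-13*16)/K = -208/K)
1/(33111 + X(-196)) = 1/(33111 - 208/(-196)) = 1/(33111 - 208*(-1/196)) = 1/(33111 + 52/49) = 1/(1622491/49) = 49/1622491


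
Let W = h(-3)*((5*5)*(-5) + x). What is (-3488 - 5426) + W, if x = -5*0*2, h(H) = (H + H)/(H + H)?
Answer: -9039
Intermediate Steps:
h(H) = 1 (h(H) = (2*H)/((2*H)) = (2*H)*(1/(2*H)) = 1)
x = 0 (x = 0*2 = 0)
W = -125 (W = 1*((5*5)*(-5) + 0) = 1*(25*(-5) + 0) = 1*(-125 + 0) = 1*(-125) = -125)
(-3488 - 5426) + W = (-3488 - 5426) - 125 = -8914 - 125 = -9039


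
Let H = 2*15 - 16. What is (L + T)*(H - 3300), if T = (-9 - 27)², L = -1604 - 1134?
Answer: 4738412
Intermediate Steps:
L = -2738
H = 14 (H = 30 - 16 = 14)
T = 1296 (T = (-36)² = 1296)
(L + T)*(H - 3300) = (-2738 + 1296)*(14 - 3300) = -1442*(-3286) = 4738412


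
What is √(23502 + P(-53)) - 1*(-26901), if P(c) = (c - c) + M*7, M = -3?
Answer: 26901 + 3*√2609 ≈ 27054.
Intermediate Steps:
P(c) = -21 (P(c) = (c - c) - 3*7 = 0 - 21 = -21)
√(23502 + P(-53)) - 1*(-26901) = √(23502 - 21) - 1*(-26901) = √23481 + 26901 = 3*√2609 + 26901 = 26901 + 3*√2609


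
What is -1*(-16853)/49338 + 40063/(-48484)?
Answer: -579763721/1196051796 ≈ -0.48473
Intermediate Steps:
-1*(-16853)/49338 + 40063/(-48484) = 16853*(1/49338) + 40063*(-1/48484) = 16853/49338 - 40063/48484 = -579763721/1196051796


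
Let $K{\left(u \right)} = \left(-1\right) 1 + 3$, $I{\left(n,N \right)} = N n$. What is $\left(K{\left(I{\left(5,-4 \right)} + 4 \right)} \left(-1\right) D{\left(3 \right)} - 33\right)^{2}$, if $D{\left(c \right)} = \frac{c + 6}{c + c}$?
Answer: $1296$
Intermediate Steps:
$D{\left(c \right)} = \frac{6 + c}{2 c}$
$K{\left(u \right)} = 2$ ($K{\left(u \right)} = -1 + 3 = 2$)
$\left(K{\left(I{\left(5,-4 \right)} + 4 \right)} \left(-1\right) D{\left(3 \right)} - 33\right)^{2} = \left(2 \left(-1\right) \frac{6 + 3}{2 \cdot 3} - 33\right)^{2} = \left(- 2 \cdot \frac{1}{2} \cdot \frac{1}{3} \cdot 9 - 33\right)^{2} = \left(\left(-2\right) \frac{3}{2} - 33\right)^{2} = \left(-3 - 33\right)^{2} = \left(-36\right)^{2} = 1296$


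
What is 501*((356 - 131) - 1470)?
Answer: -623745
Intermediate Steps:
501*((356 - 131) - 1470) = 501*(225 - 1470) = 501*(-1245) = -623745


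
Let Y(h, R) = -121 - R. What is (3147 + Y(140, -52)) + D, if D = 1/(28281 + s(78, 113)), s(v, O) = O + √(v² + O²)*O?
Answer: 1740563717156/565485279 - 113*√18853/565485279 ≈ 3078.0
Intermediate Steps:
s(v, O) = O + O*√(O² + v²) (s(v, O) = O + √(O² + v²)*O = O + O*√(O² + v²))
D = 1/(28394 + 113*√18853) (D = 1/(28281 + 113*(1 + √(113² + 78²))) = 1/(28281 + 113*(1 + √(12769 + 6084))) = 1/(28281 + 113*(1 + √18853)) = 1/(28281 + (113 + 113*√18853)) = 1/(28394 + 113*√18853) ≈ 2.2774e-5)
(3147 + Y(140, -52)) + D = (3147 + (-121 - 1*(-52))) + (28394/565485279 - 113*√18853/565485279) = (3147 + (-121 + 52)) + (28394/565485279 - 113*√18853/565485279) = (3147 - 69) + (28394/565485279 - 113*√18853/565485279) = 3078 + (28394/565485279 - 113*√18853/565485279) = 1740563717156/565485279 - 113*√18853/565485279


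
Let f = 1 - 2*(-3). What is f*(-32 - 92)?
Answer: -868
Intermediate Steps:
f = 7 (f = 1 + 6 = 7)
f*(-32 - 92) = 7*(-32 - 92) = 7*(-124) = -868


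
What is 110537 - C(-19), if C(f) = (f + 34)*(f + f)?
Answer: 111107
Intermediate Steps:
C(f) = 2*f*(34 + f) (C(f) = (34 + f)*(2*f) = 2*f*(34 + f))
110537 - C(-19) = 110537 - 2*(-19)*(34 - 19) = 110537 - 2*(-19)*15 = 110537 - 1*(-570) = 110537 + 570 = 111107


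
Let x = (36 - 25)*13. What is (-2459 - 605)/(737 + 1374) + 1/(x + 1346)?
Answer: -4560185/3143279 ≈ -1.4508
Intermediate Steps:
x = 143 (x = 11*13 = 143)
(-2459 - 605)/(737 + 1374) + 1/(x + 1346) = (-2459 - 605)/(737 + 1374) + 1/(143 + 1346) = -3064/2111 + 1/1489 = -4560185/3143279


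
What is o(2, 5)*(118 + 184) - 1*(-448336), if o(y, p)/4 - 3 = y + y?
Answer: 456792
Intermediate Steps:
o(y, p) = 12 + 8*y (o(y, p) = 12 + 4*(y + y) = 12 + 4*(2*y) = 12 + 8*y)
o(2, 5)*(118 + 184) - 1*(-448336) = (12 + 8*2)*(118 + 184) - 1*(-448336) = (12 + 16)*302 + 448336 = 28*302 + 448336 = 8456 + 448336 = 456792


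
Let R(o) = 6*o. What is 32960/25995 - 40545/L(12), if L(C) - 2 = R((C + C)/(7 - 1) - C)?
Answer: 211096687/239154 ≈ 882.68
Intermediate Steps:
L(C) = 2 - 4*C (L(C) = 2 + 6*((C + C)/(7 - 1) - C) = 2 + 6*((2*C)/6 - C) = 2 + 6*((2*C)*(1/6) - C) = 2 + 6*(C/3 - C) = 2 + 6*(-2*C/3) = 2 - 4*C)
32960/25995 - 40545/L(12) = 32960/25995 - 40545/(2 - 4*12) = 32960*(1/25995) - 40545/(2 - 48) = 6592/5199 - 40545/(-46) = 6592/5199 - 40545*(-1/46) = 6592/5199 + 40545/46 = 211096687/239154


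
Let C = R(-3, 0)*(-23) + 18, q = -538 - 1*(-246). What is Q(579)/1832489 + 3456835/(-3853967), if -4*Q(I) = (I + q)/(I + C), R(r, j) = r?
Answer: -16875407773295689/18814106084611032 ≈ -0.89696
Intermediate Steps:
q = -292 (q = -538 + 246 = -292)
C = 87 (C = -3*(-23) + 18 = 69 + 18 = 87)
Q(I) = -(-292 + I)/(4*(87 + I)) (Q(I) = -(I - 292)/(4*(I + 87)) = -(-292 + I)/(4*(87 + I)))
Q(579)/1832489 + 3456835/(-3853967) = ((292 - 1*579)/(4*(87 + 579)))/1832489 + 3456835/(-3853967) = ((¼)*(292 - 579)/666)*(1/1832489) + 3456835*(-1/3853967) = ((¼)*(1/666)*(-287))*(1/1832489) - 3456835/3853967 = -287/2664*1/1832489 - 3456835/3853967 = -287/4881750696 - 3456835/3853967 = -16875407773295689/18814106084611032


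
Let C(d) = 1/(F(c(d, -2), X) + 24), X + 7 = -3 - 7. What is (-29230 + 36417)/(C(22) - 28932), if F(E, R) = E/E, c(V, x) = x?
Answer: -179675/723299 ≈ -0.24841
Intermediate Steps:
X = -17 (X = -7 + (-3 - 7) = -7 - 10 = -17)
F(E, R) = 1
C(d) = 1/25 (C(d) = 1/(1 + 24) = 1/25)
(-29230 + 36417)/(C(22) - 28932) = (-29230 + 36417)/(1/25 - 28932) = 7187/(-723299/25) = 7187*(-25/723299) = -179675/723299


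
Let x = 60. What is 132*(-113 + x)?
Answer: -6996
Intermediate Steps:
132*(-113 + x) = 132*(-113 + 60) = 132*(-53) = -6996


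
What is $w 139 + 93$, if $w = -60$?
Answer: $-8247$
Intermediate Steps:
$w 139 + 93 = \left(-60\right) 139 + 93 = -8340 + 93 = -8247$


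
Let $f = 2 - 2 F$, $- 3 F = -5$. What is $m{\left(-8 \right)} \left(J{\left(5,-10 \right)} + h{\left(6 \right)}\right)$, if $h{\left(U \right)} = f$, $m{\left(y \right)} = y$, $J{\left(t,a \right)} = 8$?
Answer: $- \frac{160}{3} \approx -53.333$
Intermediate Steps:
$F = \frac{5}{3}$ ($F = \left(- \frac{1}{3}\right) \left(-5\right) = \frac{5}{3} \approx 1.6667$)
$f = - \frac{4}{3}$ ($f = 2 - \frac{10}{3} = - \frac{4}{3} \approx -1.3333$)
$h{\left(U \right)} = - \frac{4}{3}$
$m{\left(-8 \right)} \left(J{\left(5,-10 \right)} + h{\left(6 \right)}\right) = - 8 \left(8 - \frac{4}{3}\right) = \left(-8\right) \frac{20}{3} = - \frac{160}{3}$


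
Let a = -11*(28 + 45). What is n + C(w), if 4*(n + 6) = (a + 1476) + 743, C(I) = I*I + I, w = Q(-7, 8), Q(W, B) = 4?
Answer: 368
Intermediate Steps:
w = 4
a = -803 (a = -11*73 = -803)
C(I) = I + I² (C(I) = I² + I = I + I²)
n = 348 (n = -6 + ((-803 + 1476) + 743)/4 = -6 + (673 + 743)/4 = -6 + (¼)*1416 = -6 + 354 = 348)
n + C(w) = 348 + 4*(1 + 4) = 348 + 4*5 = 348 + 20 = 368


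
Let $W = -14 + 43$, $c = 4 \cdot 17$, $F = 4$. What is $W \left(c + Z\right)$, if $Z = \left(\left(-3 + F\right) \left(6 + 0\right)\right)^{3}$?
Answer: $8236$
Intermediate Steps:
$c = 68$
$Z = 216$ ($Z = \left(\left(-3 + 4\right) \left(6 + 0\right)\right)^{3} = \left(1 \cdot 6\right)^{3} = 6^{3} = 216$)
$W = 29$
$W \left(c + Z\right) = 29 \left(68 + 216\right) = 29 \cdot 284 = 8236$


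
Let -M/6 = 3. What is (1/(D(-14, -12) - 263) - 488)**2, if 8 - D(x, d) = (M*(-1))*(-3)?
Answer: 9621451921/40401 ≈ 2.3815e+5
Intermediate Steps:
M = -18 (M = -6*3 = -18)
D(x, d) = 62 (D(x, d) = 8 - (-18*(-1))*(-3) = 8 - 18*(-3) = 8 - 1*(-54) = 8 + 54 = 62)
(1/(D(-14, -12) - 263) - 488)**2 = (1/(62 - 263) - 488)**2 = (1/(-201) - 488)**2 = (-1/201 - 488)**2 = (-98089/201)**2 = 9621451921/40401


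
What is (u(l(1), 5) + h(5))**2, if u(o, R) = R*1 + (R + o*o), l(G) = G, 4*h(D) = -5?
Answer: 1521/16 ≈ 95.063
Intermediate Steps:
h(D) = -5/4 (h(D) = (1/4)*(-5) = -5/4)
u(o, R) = o**2 + 2*R (u(o, R) = R + (R + o**2) = o**2 + 2*R)
(u(l(1), 5) + h(5))**2 = ((1**2 + 2*5) - 5/4)**2 = ((1 + 10) - 5/4)**2 = (11 - 5/4)**2 = (39/4)**2 = 1521/16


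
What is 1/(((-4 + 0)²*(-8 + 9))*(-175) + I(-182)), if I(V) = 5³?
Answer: -1/2675 ≈ -0.00037383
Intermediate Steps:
I(V) = 125
1/(((-4 + 0)²*(-8 + 9))*(-175) + I(-182)) = 1/(((-4 + 0)²*(-8 + 9))*(-175) + 125) = 1/(((-4)²*1)*(-175) + 125) = 1/((16*1)*(-175) + 125) = 1/(16*(-175) + 125) = 1/(-2800 + 125) = 1/(-2675) = -1/2675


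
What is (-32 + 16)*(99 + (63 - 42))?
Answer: -1920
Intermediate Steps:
(-32 + 16)*(99 + (63 - 42)) = -16*(99 + 21) = -16*120 = -1920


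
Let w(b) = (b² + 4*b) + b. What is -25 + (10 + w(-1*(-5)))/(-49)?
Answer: -1285/49 ≈ -26.224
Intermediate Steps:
w(b) = b² + 5*b
-25 + (10 + w(-1*(-5)))/(-49) = -25 + (10 + (-1*(-5))*(5 - 1*(-5)))/(-49) = -25 + (10 + 5*(5 + 5))*(-1/49) = -25 + (10 + 5*10)*(-1/49) = -25 + (10 + 50)*(-1/49) = -25 + 60*(-1/49) = -25 - 60/49 = -1285/49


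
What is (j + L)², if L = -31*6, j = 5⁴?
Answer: 192721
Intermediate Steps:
j = 625
L = -186
(j + L)² = (625 - 186)² = 439² = 192721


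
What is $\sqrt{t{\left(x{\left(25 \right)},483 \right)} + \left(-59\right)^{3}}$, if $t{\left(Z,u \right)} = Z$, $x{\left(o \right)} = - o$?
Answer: $2 i \sqrt{51351} \approx 453.22 i$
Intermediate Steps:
$\sqrt{t{\left(x{\left(25 \right)},483 \right)} + \left(-59\right)^{3}} = \sqrt{\left(-1\right) 25 + \left(-59\right)^{3}} = \sqrt{-25 - 205379} = \sqrt{-205404} = 2 i \sqrt{51351}$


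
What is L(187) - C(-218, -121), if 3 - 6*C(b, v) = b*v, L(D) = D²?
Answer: 236189/6 ≈ 39365.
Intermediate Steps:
C(b, v) = ½ - b*v/6
L(187) - C(-218, -121) = 187² - (½ - ⅙*(-218)*(-121)) = 34969 - (½ - 13189/3) = 34969 - 1*(-26375/6) = 34969 + 26375/6 = 236189/6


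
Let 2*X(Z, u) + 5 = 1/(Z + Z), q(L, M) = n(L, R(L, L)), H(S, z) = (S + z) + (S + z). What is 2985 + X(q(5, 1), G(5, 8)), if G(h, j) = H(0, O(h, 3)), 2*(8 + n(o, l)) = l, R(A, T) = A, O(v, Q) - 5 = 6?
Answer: 32807/11 ≈ 2982.5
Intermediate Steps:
O(v, Q) = 11 (O(v, Q) = 5 + 6 = 11)
n(o, l) = -8 + l/2
H(S, z) = 2*S + 2*z
q(L, M) = -8 + L/2
G(h, j) = 22 (G(h, j) = 2*0 + 2*11 = 0 + 22 = 22)
X(Z, u) = -5/2 + 1/(4*Z) (X(Z, u) = -5/2 + 1/(2*(Z + Z)) = -5/2 + 1/(2*((2*Z))) = -5/2 + (1/(2*Z))/2 = -5/2 + 1/(4*Z))
2985 + X(q(5, 1), G(5, 8)) = 2985 + (1 - 10*(-8 + (1/2)*5))/(4*(-8 + (1/2)*5)) = 2985 + (1 - 10*(-8 + 5/2))/(4*(-8 + 5/2)) = 2985 + (1 - 10*(-11/2))/(4*(-11/2)) = 2985 + (1/4)*(-2/11)*(1 + 55) = 2985 + (1/4)*(-2/11)*56 = 2985 - 28/11 = 32807/11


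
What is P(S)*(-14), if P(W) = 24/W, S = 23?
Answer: -336/23 ≈ -14.609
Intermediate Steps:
P(S)*(-14) = (24/23)*(-14) = -336/23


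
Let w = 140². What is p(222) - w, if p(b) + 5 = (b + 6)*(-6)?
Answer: -20973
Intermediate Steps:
p(b) = -41 - 6*b (p(b) = -5 + (b + 6)*(-6) = -5 + (6 + b)*(-6) = -5 + (-36 - 6*b) = -41 - 6*b)
w = 19600
p(222) - w = (-41 - 6*222) - 1*19600 = (-41 - 1332) - 19600 = -1373 - 19600 = -20973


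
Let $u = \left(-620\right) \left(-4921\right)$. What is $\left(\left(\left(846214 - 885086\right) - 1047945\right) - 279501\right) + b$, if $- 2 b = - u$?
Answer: $159192$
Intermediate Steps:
$u = 3051020$
$b = 1525510$ ($b = - \frac{\left(-1\right) 3051020}{2} = \left(- \frac{1}{2}\right) \left(-3051020\right) = 1525510$)
$\left(\left(\left(846214 - 885086\right) - 1047945\right) - 279501\right) + b = \left(\left(\left(846214 - 885086\right) - 1047945\right) - 279501\right) + 1525510 = \left(\left(-38872 - 1047945\right) - 279501\right) + 1525510 = \left(-1086817 - 279501\right) + 1525510 = -1366318 + 1525510 = 159192$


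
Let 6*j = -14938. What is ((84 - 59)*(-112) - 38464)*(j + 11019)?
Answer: -1055863232/3 ≈ -3.5195e+8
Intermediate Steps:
j = -7469/3 (j = (⅙)*(-14938) = -7469/3 ≈ -2489.7)
((84 - 59)*(-112) - 38464)*(j + 11019) = ((84 - 59)*(-112) - 38464)*(-7469/3 + 11019) = (25*(-112) - 38464)*(25588/3) = (-2800 - 38464)*(25588/3) = -41264*25588/3 = -1055863232/3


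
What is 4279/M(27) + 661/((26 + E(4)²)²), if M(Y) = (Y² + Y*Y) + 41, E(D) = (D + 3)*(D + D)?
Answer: 42783476915/14987367756 ≈ 2.8546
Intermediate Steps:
E(D) = 2*D*(3 + D) (E(D) = (3 + D)*(2*D) = 2*D*(3 + D))
M(Y) = 41 + 2*Y² (M(Y) = (Y² + Y²) + 41 = 2*Y² + 41 = 41 + 2*Y²)
4279/M(27) + 661/((26 + E(4)²)²) = 4279/(41 + 2*27²) + 661/((26 + (2*4*(3 + 4))²)²) = 4279/(41 + 2*729) + 661/((26 + (2*4*7)²)²) = 4279/(41 + 1458) + 661/((26 + 56²)²) = 4279/1499 + 661/((26 + 3136)²) = 4279*(1/1499) + 661/(3162²) = 4279/1499 + 661/9998244 = 42783476915/14987367756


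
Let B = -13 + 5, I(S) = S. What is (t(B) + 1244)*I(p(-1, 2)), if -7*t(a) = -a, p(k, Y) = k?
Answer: -8700/7 ≈ -1242.9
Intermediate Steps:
B = -8
t(a) = a/7 (t(a) = -(-1)*a/7 = a/7)
(t(B) + 1244)*I(p(-1, 2)) = ((⅐)*(-8) + 1244)*(-1) = (-8/7 + 1244)*(-1) = (8700/7)*(-1) = -8700/7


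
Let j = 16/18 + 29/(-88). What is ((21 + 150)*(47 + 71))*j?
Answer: 496603/44 ≈ 11286.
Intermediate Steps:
j = 443/792 (j = 16*(1/18) + 29*(-1/88) = 8/9 - 29/88 = 443/792 ≈ 0.55934)
((21 + 150)*(47 + 71))*j = ((21 + 150)*(47 + 71))*(443/792) = (171*118)*(443/792) = 20178*(443/792) = 496603/44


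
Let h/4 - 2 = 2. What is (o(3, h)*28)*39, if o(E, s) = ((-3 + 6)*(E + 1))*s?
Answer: 209664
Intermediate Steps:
h = 16 (h = 8 + 4*2 = 8 + 8 = 16)
o(E, s) = s*(3 + 3*E) (o(E, s) = (3*(1 + E))*s = (3 + 3*E)*s = s*(3 + 3*E))
(o(3, h)*28)*39 = ((3*16*(1 + 3))*28)*39 = ((3*16*4)*28)*39 = (192*28)*39 = 5376*39 = 209664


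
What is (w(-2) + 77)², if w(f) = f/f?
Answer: 6084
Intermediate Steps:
w(f) = 1
(w(-2) + 77)² = (1 + 77)² = 78² = 6084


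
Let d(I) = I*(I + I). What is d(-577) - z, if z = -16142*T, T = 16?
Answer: 924130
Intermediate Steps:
d(I) = 2*I**2 (d(I) = I*(2*I) = 2*I**2)
z = -258272 (z = -16142*16 = -258272)
d(-577) - z = 2*(-577)**2 - 1*(-258272) = 2*332929 + 258272 = 665858 + 258272 = 924130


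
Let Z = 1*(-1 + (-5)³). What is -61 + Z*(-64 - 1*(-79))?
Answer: -1951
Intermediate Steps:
Z = -126 (Z = 1*(-1 - 125) = 1*(-126) = -126)
-61 + Z*(-64 - 1*(-79)) = -61 - 126*(-64 - 1*(-79)) = -61 - 126*(-64 + 79) = -61 - 126*15 = -61 - 1890 = -1951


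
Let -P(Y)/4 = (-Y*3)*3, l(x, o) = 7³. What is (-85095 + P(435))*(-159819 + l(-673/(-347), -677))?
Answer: 11073216060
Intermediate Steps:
l(x, o) = 343
P(Y) = 36*Y (P(Y) = -4*-Y*3*3 = -4*(-3*Y)*3 = -(-36)*Y = 36*Y)
(-85095 + P(435))*(-159819 + l(-673/(-347), -677)) = (-85095 + 36*435)*(-159819 + 343) = (-85095 + 15660)*(-159476) = -69435*(-159476) = 11073216060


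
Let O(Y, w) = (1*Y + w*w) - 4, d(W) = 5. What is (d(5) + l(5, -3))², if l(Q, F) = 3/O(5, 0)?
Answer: 64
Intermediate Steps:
O(Y, w) = -4 + Y + w² (O(Y, w) = (Y + w²) - 4 = -4 + Y + w²)
l(Q, F) = 3 (l(Q, F) = 3/(-4 + 5 + 0²) = 3/(-4 + 5 + 0) = 3/1 = 3*1 = 3)
(d(5) + l(5, -3))² = (5 + 3)² = 8² = 64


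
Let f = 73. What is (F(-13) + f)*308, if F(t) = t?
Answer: 18480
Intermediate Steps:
(F(-13) + f)*308 = (-13 + 73)*308 = 60*308 = 18480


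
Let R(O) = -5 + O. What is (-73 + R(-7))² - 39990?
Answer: -32765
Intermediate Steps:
(-73 + R(-7))² - 39990 = (-73 + (-5 - 7))² - 39990 = (-73 - 12)² - 39990 = (-85)² - 39990 = 7225 - 39990 = -32765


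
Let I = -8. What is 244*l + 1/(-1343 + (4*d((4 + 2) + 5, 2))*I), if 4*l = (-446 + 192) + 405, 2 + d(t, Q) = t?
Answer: 15023140/1631 ≈ 9211.0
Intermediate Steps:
d(t, Q) = -2 + t
l = 151/4 (l = ((-446 + 192) + 405)/4 = (-254 + 405)/4 = (¼)*151 = 151/4 ≈ 37.750)
244*l + 1/(-1343 + (4*d((4 + 2) + 5, 2))*I) = 244*(151/4) + 1/(-1343 + (4*(-2 + ((4 + 2) + 5)))*(-8)) = 9211 + 1/(-1343 + (4*(-2 + (6 + 5)))*(-8)) = 9211 + 1/(-1343 + (4*(-2 + 11))*(-8)) = 9211 + 1/(-1343 + (4*9)*(-8)) = 9211 + 1/(-1343 + 36*(-8)) = 9211 + 1/(-1343 - 288) = 9211 + 1/(-1631) = 9211 - 1/1631 = 15023140/1631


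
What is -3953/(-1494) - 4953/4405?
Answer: 10013183/6581070 ≈ 1.5215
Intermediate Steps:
-3953/(-1494) - 4953/4405 = -3953*(-1/1494) - 4953*1/4405 = 3953/1494 - 4953/4405 = 10013183/6581070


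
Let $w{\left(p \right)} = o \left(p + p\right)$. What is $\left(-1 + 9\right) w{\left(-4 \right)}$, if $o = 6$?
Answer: $-384$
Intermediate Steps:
$w{\left(p \right)} = 12 p$ ($w{\left(p \right)} = 6 \left(p + p\right) = 6 \cdot 2 p = 12 p$)
$\left(-1 + 9\right) w{\left(-4 \right)} = \left(-1 + 9\right) 12 \left(-4\right) = 8 \left(-48\right) = -384$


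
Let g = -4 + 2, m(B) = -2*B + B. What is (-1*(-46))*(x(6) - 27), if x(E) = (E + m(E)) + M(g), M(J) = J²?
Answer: -1058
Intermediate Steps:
m(B) = -B
g = -2
x(E) = 4 (x(E) = (E - E) + (-2)² = 0 + 4 = 4)
(-1*(-46))*(x(6) - 27) = (-1*(-46))*(4 - 27) = 46*(-23) = -1058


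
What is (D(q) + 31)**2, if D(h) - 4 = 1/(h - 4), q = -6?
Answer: 121801/100 ≈ 1218.0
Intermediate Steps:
D(h) = 4 + 1/(-4 + h) (D(h) = 4 + 1/(h - 4) = 4 + 1/(-4 + h))
(D(q) + 31)**2 = ((-15 + 4*(-6))/(-4 - 6) + 31)**2 = ((-15 - 24)/(-10) + 31)**2 = (-1/10*(-39) + 31)**2 = (39/10 + 31)**2 = (349/10)**2 = 121801/100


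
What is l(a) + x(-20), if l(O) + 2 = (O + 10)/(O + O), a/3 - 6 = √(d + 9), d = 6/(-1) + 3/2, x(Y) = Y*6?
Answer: -15269/126 - 5*√2/63 ≈ -121.29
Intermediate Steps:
x(Y) = 6*Y
d = -9/2 (d = 6*(-1) + 3*(½) = -6 + 3/2 = -9/2 ≈ -4.5000)
a = 18 + 9*√2/2 (a = 18 + 3*√(-9/2 + 9) = 18 + 3*√(9/2) = 18 + 3*(3*√2/2) = 18 + 9*√2/2 ≈ 24.364)
l(O) = -2 + (10 + O)/(2*O) (l(O) = -2 + (O + 10)/(O + O) = -2 + (10 + O)/((2*O)) = -2 + (10 + O)*(1/(2*O)) = -2 + (10 + O)/(2*O))
l(a) + x(-20) = (-3/2 + 5/(18 + 9*√2/2)) + 6*(-20) = (-3/2 + 5/(18 + 9*√2/2)) - 120 = -243/2 + 5/(18 + 9*√2/2)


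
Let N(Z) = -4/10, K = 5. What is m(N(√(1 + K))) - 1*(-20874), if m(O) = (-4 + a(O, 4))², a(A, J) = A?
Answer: 522334/25 ≈ 20893.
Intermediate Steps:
N(Z) = -⅖ (N(Z) = -4*⅒ = -⅖)
m(O) = (-4 + O)²
m(N(√(1 + K))) - 1*(-20874) = (-4 - ⅖)² - 1*(-20874) = (-22/5)² + 20874 = 484/25 + 20874 = 522334/25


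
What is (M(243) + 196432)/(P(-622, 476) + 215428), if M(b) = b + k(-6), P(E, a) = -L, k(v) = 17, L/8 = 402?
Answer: 49173/53053 ≈ 0.92687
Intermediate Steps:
L = 3216 (L = 8*402 = 3216)
P(E, a) = -3216 (P(E, a) = -1*3216 = -3216)
M(b) = 17 + b (M(b) = b + 17 = 17 + b)
(M(243) + 196432)/(P(-622, 476) + 215428) = ((17 + 243) + 196432)/(-3216 + 215428) = (260 + 196432)/212212 = 196692*(1/212212) = 49173/53053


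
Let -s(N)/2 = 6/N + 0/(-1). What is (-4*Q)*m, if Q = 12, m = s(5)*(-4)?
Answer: -2304/5 ≈ -460.80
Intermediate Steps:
s(N) = -12/N (s(N) = -2*(6/N + 0/(-1)) = -2*(6/N + 0*(-1)) = -2*(6/N + 0) = -12/N)
m = 48/5 (m = -12/5*(-4) = 48/5 ≈ 9.6000)
(-4*Q)*m = -4*12*(48/5) = -48*48/5 = -2304/5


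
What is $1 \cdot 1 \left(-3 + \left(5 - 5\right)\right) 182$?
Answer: $-546$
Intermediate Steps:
$1 \cdot 1 \left(-3 + \left(5 - 5\right)\right) 182 = 1 \cdot 1 \left(-3 + 0\right) 182 = 1 \cdot 1 \left(-3\right) 182 = 1 \left(-3\right) 182 = \left(-3\right) 182 = -546$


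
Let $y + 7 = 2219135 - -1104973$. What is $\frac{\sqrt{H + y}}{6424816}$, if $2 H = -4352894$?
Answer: $\frac{\sqrt{1147654}}{6424816} \approx 0.00016674$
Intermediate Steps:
$H = -2176447$ ($H = \frac{1}{2} \left(-4352894\right) = -2176447$)
$y = 3324101$ ($y = -7 + \left(2219135 - -1104973\right) = -7 + \left(2219135 + 1104973\right) = -7 + 3324108 = 3324101$)
$\frac{\sqrt{H + y}}{6424816} = \frac{\sqrt{-2176447 + 3324101}}{6424816} = \sqrt{1147654} \cdot \frac{1}{6424816} = \frac{\sqrt{1147654}}{6424816}$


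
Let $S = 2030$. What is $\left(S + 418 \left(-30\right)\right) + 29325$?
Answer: $18815$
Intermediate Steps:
$\left(S + 418 \left(-30\right)\right) + 29325 = \left(2030 + 418 \left(-30\right)\right) + 29325 = \left(2030 - 12540\right) + 29325 = -10510 + 29325 = 18815$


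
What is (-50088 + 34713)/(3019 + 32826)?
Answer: -3075/7169 ≈ -0.42893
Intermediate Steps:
(-50088 + 34713)/(3019 + 32826) = -15375/35845 = -15375*1/35845 = -3075/7169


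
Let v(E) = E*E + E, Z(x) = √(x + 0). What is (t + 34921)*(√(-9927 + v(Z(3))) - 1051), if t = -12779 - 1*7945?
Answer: -14921047 + 14197*I*√(9924 - √3) ≈ -1.4921e+7 + 1.4142e+6*I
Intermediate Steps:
Z(x) = √x
t = -20724 (t = -12779 - 7945 = -20724)
v(E) = E + E² (v(E) = E² + E = E + E²)
(t + 34921)*(√(-9927 + v(Z(3))) - 1051) = (-20724 + 34921)*(√(-9927 + √3*(1 + √3)) - 1051) = 14197*(-1051 + √(-9927 + √3*(1 + √3))) = -14921047 + 14197*√(-9927 + √3*(1 + √3))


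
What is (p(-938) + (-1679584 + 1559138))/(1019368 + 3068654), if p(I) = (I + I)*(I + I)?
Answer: 1699465/2044011 ≈ 0.83144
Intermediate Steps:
p(I) = 4*I² (p(I) = (2*I)*(2*I) = 4*I²)
(p(-938) + (-1679584 + 1559138))/(1019368 + 3068654) = (4*(-938)² + (-1679584 + 1559138))/(1019368 + 3068654) = (4*879844 - 120446)/4088022 = (3519376 - 120446)*(1/4088022) = 3398930*(1/4088022) = 1699465/2044011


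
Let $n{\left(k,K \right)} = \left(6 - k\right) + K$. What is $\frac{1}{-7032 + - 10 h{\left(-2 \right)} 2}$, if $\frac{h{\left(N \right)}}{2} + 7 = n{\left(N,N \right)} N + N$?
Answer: $- \frac{1}{6192} \approx -0.0001615$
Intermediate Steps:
$n{\left(k,K \right)} = 6 + K - k$
$h{\left(N \right)} = -14 + 14 N$ ($h{\left(N \right)} = -14 + 2 \left(\left(6 + N - N\right) N + N\right) = -14 + 2 \left(6 N + N\right) = -14 + 2 \cdot 7 N = -14 + 14 N$)
$\frac{1}{-7032 + - 10 h{\left(-2 \right)} 2} = \frac{1}{-7032 + - 10 \left(-14 + 14 \left(-2\right)\right) 2} = \frac{1}{-7032 + - 10 \left(-14 - 28\right) 2} = \frac{1}{-7032 + \left(-10\right) \left(-42\right) 2} = \frac{1}{-7032 + 420 \cdot 2} = \frac{1}{-7032 + 840} = \frac{1}{-6192} = - \frac{1}{6192}$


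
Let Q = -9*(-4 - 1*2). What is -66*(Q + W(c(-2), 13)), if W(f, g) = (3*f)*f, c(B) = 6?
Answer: -10692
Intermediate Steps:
W(f, g) = 3*f²
Q = 54 (Q = -9*(-4 - 2) = -9*(-6) = 54)
-66*(Q + W(c(-2), 13)) = -66*(54 + 3*6²) = -66*(54 + 3*36) = -66*(54 + 108) = -66*162 = -10692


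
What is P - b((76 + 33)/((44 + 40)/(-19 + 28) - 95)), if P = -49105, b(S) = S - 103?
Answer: -12593187/257 ≈ -49001.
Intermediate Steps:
b(S) = -103 + S
P - b((76 + 33)/((44 + 40)/(-19 + 28) - 95)) = -49105 - (-103 + (76 + 33)/((44 + 40)/(-19 + 28) - 95)) = -49105 - (-103 + 109/(84/9 - 95)) = -49105 - (-103 + 109/(84*(1/9) - 95)) = -49105 - (-103 + 109/(28/3 - 95)) = -49105 - (-103 + 109/(-257/3)) = -49105 - (-103 + 109*(-3/257)) = -49105 - (-103 - 327/257) = -49105 - 1*(-26798/257) = -49105 + 26798/257 = -12593187/257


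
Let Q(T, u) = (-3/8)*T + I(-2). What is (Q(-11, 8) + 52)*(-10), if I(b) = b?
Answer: -2165/4 ≈ -541.25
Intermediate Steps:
Q(T, u) = -2 - 3*T/8 (Q(T, u) = (-3/8)*T - 2 = (-3*1/8)*T - 2 = -3*T/8 - 2 = -2 - 3*T/8)
(Q(-11, 8) + 52)*(-10) = ((-2 - 3/8*(-11)) + 52)*(-10) = ((-2 + 33/8) + 52)*(-10) = (17/8 + 52)*(-10) = (433/8)*(-10) = -2165/4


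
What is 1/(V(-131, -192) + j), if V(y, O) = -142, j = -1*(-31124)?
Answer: 1/30982 ≈ 3.2277e-5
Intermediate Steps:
j = 31124
1/(V(-131, -192) + j) = 1/(-142 + 31124) = 1/30982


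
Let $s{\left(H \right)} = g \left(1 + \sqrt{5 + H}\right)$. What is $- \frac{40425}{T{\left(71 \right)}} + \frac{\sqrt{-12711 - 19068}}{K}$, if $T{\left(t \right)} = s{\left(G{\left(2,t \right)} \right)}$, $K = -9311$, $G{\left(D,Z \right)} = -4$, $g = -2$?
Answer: $\frac{40425}{4} - \frac{3 i \sqrt{3531}}{9311} \approx 10106.0 - 0.019146 i$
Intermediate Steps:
$s{\left(H \right)} = -2 - 2 \sqrt{5 + H}$ ($s{\left(H \right)} = - 2 \left(1 + \sqrt{5 + H}\right) = -2 - 2 \sqrt{5 + H}$)
$T{\left(t \right)} = -4$ ($T{\left(t \right)} = -2 - 2 \sqrt{5 - 4} = -2 - 2 \sqrt{1} = -2 - 2 = -4$)
$- \frac{40425}{T{\left(71 \right)}} + \frac{\sqrt{-12711 - 19068}}{K} = - \frac{40425}{-4} + \frac{\sqrt{-12711 - 19068}}{-9311} = \left(-40425\right) \left(- \frac{1}{4}\right) + \sqrt{-31779} \left(- \frac{1}{9311}\right) = \frac{40425}{4} + 3 i \sqrt{3531} \left(- \frac{1}{9311}\right) = \frac{40425}{4} - \frac{3 i \sqrt{3531}}{9311}$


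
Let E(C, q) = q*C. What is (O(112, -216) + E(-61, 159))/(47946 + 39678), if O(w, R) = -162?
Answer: -3287/29208 ≈ -0.11254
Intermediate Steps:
E(C, q) = C*q
(O(112, -216) + E(-61, 159))/(47946 + 39678) = (-162 - 61*159)/(47946 + 39678) = (-162 - 9699)/87624 = -9861*1/87624 = -3287/29208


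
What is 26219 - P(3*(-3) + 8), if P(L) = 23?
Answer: 26196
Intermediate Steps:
26219 - P(3*(-3) + 8) = 26219 - 1*23 = 26219 - 23 = 26196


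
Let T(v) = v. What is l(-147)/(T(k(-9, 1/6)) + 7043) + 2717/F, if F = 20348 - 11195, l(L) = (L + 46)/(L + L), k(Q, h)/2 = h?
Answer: 5627125033/18953483220 ≈ 0.29689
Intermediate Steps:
k(Q, h) = 2*h
l(L) = (46 + L)/(2*L) (l(L) = (46 + L)/((2*L)) = (46 + L)*(1/(2*L)) = (46 + L)/(2*L))
F = 9153
l(-147)/(T(k(-9, 1/6)) + 7043) + 2717/F = ((½)*(46 - 147)/(-147))/(2/6 + 7043) + 2717/9153 = ((½)*(-1/147)*(-101))/(2*(⅙) + 7043) + 2717*(1/9153) = 101/(294*(⅓ + 7043)) + 2717/9153 = 101/(294*(21130/3)) + 2717/9153 = (101/294)*(3/21130) + 2717/9153 = 101/2070740 + 2717/9153 = 5627125033/18953483220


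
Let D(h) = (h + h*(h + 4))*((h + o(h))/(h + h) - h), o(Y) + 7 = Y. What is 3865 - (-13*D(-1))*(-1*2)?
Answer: 4437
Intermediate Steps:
o(Y) = -7 + Y
D(h) = (h + h*(4 + h))*(-h + (-7 + 2*h)/(2*h)) (D(h) = (h + h*(h + 4))*((h + (-7 + h))/(h + h) - h) = (h + h*(4 + h))*((-7 + 2*h)/((2*h)) - h) = (h + h*(4 + h))*((-7 + 2*h)*(1/(2*h)) - h) = (h + h*(4 + h))*((-7 + 2*h)/(2*h) - h) = (h + h*(4 + h))*(-h + (-7 + 2*h)/(2*h)))
3865 - (-13*D(-1))*(-1*2) = 3865 - (-13*(-35/2 - 1*(-1)³ - 4*(-1)² + (3/2)*(-1)))*(-1*2) = 3865 - (-13*(-35/2 - 1*(-1) - 4*1 - 3/2))*(-2) = 3865 - (-13*(-35/2 + 1 - 4 - 3/2))*(-2) = 3865 - (-13*(-22))*(-2) = 3865 - 286*(-2) = 3865 - 1*(-572) = 3865 + 572 = 4437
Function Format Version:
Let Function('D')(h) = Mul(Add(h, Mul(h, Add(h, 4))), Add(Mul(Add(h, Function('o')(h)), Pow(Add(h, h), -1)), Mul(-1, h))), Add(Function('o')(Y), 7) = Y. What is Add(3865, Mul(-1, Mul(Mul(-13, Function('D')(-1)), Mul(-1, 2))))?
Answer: 4437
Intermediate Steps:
Function('o')(Y) = Add(-7, Y)
Function('D')(h) = Mul(Add(h, Mul(h, Add(4, h))), Add(Mul(-1, h), Mul(Rational(1, 2), Pow(h, -1), Add(-7, Mul(2, h))))) (Function('D')(h) = Mul(Add(h, Mul(h, Add(h, 4))), Add(Mul(Add(h, Add(-7, h)), Pow(Add(h, h), -1)), Mul(-1, h))) = Mul(Add(h, Mul(h, Add(4, h))), Add(Mul(Add(-7, Mul(2, h)), Pow(Mul(2, h), -1)), Mul(-1, h))) = Mul(Add(h, Mul(h, Add(4, h))), Add(Mul(Add(-7, Mul(2, h)), Mul(Rational(1, 2), Pow(h, -1))), Mul(-1, h))) = Mul(Add(h, Mul(h, Add(4, h))), Add(Mul(Rational(1, 2), Pow(h, -1), Add(-7, Mul(2, h))), Mul(-1, h))) = Mul(Add(h, Mul(h, Add(4, h))), Add(Mul(-1, h), Mul(Rational(1, 2), Pow(h, -1), Add(-7, Mul(2, h))))))
Add(3865, Mul(-1, Mul(Mul(-13, Function('D')(-1)), Mul(-1, 2)))) = Add(3865, Mul(-1, Mul(Mul(-13, Add(Rational(-35, 2), Mul(-1, Pow(-1, 3)), Mul(-4, Pow(-1, 2)), Mul(Rational(3, 2), -1))), Mul(-1, 2)))) = Add(3865, Mul(-1, Mul(Mul(-13, Add(Rational(-35, 2), Mul(-1, -1), Mul(-4, 1), Rational(-3, 2))), -2))) = Add(3865, Mul(-1, Mul(Mul(-13, Add(Rational(-35, 2), 1, -4, Rational(-3, 2))), -2))) = Add(3865, Mul(-1, Mul(Mul(-13, -22), -2))) = Add(3865, Mul(-1, Mul(286, -2))) = Add(3865, Mul(-1, -572)) = Add(3865, 572) = 4437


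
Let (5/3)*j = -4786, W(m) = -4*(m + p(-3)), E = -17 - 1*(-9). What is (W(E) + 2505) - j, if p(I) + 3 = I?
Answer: 27163/5 ≈ 5432.6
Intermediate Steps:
E = -8 (E = -17 + 9 = -8)
p(I) = -3 + I
W(m) = 24 - 4*m (W(m) = -4*(m + (-3 - 3)) = -4*(m - 6) = -4*(-6 + m) = 24 - 4*m)
j = -14358/5 (j = (⅗)*(-4786) = -14358/5 ≈ -2871.6)
(W(E) + 2505) - j = ((24 - 4*(-8)) + 2505) - 1*(-14358/5) = ((24 + 32) + 2505) + 14358/5 = (56 + 2505) + 14358/5 = 2561 + 14358/5 = 27163/5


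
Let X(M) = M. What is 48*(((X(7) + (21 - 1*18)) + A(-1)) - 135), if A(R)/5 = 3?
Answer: -5280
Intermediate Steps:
A(R) = 15 (A(R) = 5*3 = 15)
48*(((X(7) + (21 - 1*18)) + A(-1)) - 135) = 48*(((7 + (21 - 1*18)) + 15) - 135) = 48*(((7 + (21 - 18)) + 15) - 135) = 48*(((7 + 3) + 15) - 135) = 48*((10 + 15) - 135) = 48*(25 - 135) = 48*(-110) = -5280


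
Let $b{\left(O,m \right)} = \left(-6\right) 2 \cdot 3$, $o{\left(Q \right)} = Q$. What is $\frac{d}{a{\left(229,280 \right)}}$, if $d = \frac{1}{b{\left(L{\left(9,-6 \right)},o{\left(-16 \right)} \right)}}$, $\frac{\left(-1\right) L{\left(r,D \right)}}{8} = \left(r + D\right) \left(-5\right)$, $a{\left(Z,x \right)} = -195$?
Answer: $\frac{1}{7020} \approx 0.00014245$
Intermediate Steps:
$L{\left(r,D \right)} = 40 D + 40 r$ ($L{\left(r,D \right)} = - 8 \left(r + D\right) \left(-5\right) = - 8 \left(D + r\right) \left(-5\right) = - 8 \left(- 5 D - 5 r\right) = 40 D + 40 r$)
$b{\left(O,m \right)} = -36$ ($b{\left(O,m \right)} = \left(-12\right) 3 = -36$)
$d = - \frac{1}{36}$ ($d = \frac{1}{-36} = - \frac{1}{36} \approx -0.027778$)
$\frac{d}{a{\left(229,280 \right)}} = - \frac{1}{36 \left(-195\right)} = \left(- \frac{1}{36}\right) \left(- \frac{1}{195}\right) = \frac{1}{7020}$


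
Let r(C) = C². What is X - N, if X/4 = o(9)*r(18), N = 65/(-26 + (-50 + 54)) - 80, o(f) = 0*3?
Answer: 1825/22 ≈ 82.955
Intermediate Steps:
o(f) = 0
N = -1825/22 (N = 65/(-26 + 4) - 80 = 65/(-22) - 80 = -1/22*65 - 80 = -65/22 - 80 = -1825/22 ≈ -82.955)
X = 0 (X = 4*(0*18²) = 4*(0*324) = 4*0 = 0)
X - N = 0 - 1*(-1825/22) = 0 + 1825/22 = 1825/22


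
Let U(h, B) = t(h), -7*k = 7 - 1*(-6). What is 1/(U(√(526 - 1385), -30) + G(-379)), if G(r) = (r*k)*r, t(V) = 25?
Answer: -7/1867158 ≈ -3.7490e-6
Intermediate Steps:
k = -13/7 (k = -(7 - 1*(-6))/7 = -(7 + 6)/7 = -⅐*13 = -13/7 ≈ -1.8571)
U(h, B) = 25
G(r) = -13*r²/7 (G(r) = (r*(-13/7))*r = (-13*r/7)*r = -13*r²/7)
1/(U(√(526 - 1385), -30) + G(-379)) = 1/(25 - 13/7*(-379)²) = 1/(25 - 13/7*143641) = 1/(25 - 1867333/7) = 1/(-1867158/7) = -7/1867158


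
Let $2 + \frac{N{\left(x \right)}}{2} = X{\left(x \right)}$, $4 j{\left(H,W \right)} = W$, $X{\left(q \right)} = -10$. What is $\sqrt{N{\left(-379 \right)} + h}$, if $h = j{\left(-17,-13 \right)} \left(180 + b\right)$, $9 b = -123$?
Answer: $\frac{5 i \sqrt{813}}{6} \approx 23.761 i$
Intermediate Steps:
$b = - \frac{41}{3}$ ($b = \frac{1}{9} \left(-123\right) = - \frac{41}{3} \approx -13.667$)
$j{\left(H,W \right)} = \frac{W}{4}$
$N{\left(x \right)} = -24$ ($N{\left(x \right)} = -4 + 2 \left(-10\right) = -4 - 20 = -24$)
$h = - \frac{6487}{12}$ ($h = \frac{1}{4} \left(-13\right) \left(180 - \frac{41}{3}\right) = \left(- \frac{13}{4}\right) \frac{499}{3} = - \frac{6487}{12} \approx -540.58$)
$\sqrt{N{\left(-379 \right)} + h} = \sqrt{-24 - \frac{6487}{12}} = \sqrt{- \frac{6775}{12}} = \frac{5 i \sqrt{813}}{6}$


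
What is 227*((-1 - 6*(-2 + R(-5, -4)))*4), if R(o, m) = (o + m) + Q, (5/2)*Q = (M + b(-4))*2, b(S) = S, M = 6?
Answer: 251516/5 ≈ 50303.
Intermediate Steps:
Q = 8/5 (Q = 2*((6 - 4)*2)/5 = 2*(2*2)/5 = (⅖)*4 = 8/5 ≈ 1.6000)
R(o, m) = 8/5 + m + o (R(o, m) = (o + m) + 8/5 = (m + o) + 8/5 = 8/5 + m + o)
227*((-1 - 6*(-2 + R(-5, -4)))*4) = 227*((-1 - 6*(-2 + (8/5 - 4 - 5)))*4) = 227*((-1 - 6*(-2 - 37/5))*4) = 227*((-1 - 6*(-47)/5)*4) = 227*((-1 - 1*(-282/5))*4) = 227*((-1 + 282/5)*4) = 227*((277/5)*4) = 227*(1108/5) = 251516/5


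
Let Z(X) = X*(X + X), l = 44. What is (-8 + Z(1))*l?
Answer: -264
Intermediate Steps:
Z(X) = 2*X² (Z(X) = X*(2*X) = 2*X²)
(-8 + Z(1))*l = (-8 + 2*1²)*44 = (-8 + 2*1)*44 = (-8 + 2)*44 = -6*44 = -264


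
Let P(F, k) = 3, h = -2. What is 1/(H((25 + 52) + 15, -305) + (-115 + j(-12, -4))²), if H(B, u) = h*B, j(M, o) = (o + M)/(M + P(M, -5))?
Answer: 81/1023457 ≈ 7.9144e-5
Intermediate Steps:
j(M, o) = (M + o)/(3 + M) (j(M, o) = (o + M)/(M + 3) = (M + o)/(3 + M))
H(B, u) = -2*B
1/(H((25 + 52) + 15, -305) + (-115 + j(-12, -4))²) = 1/(-2*((25 + 52) + 15) + (-115 + (-12 - 4)/(3 - 12))²) = 1/(-2*(77 + 15) + (-115 - 16/(-9))²) = 1/(-2*92 + (-115 - ⅑*(-16))²) = 1/(-184 + (-115 + 16/9)²) = 1/(-184 + (-1019/9)²) = 1/(-184 + 1038361/81) = 1/(1023457/81) = 81/1023457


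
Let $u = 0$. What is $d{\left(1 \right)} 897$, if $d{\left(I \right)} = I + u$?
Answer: $897$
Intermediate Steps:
$d{\left(I \right)} = I$ ($d{\left(I \right)} = I + 0 = I$)
$d{\left(1 \right)} 897 = 1 \cdot 897 = 897$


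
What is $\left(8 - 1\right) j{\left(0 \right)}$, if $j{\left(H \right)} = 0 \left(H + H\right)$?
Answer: $0$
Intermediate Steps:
$j{\left(H \right)} = 0$ ($j{\left(H \right)} = 0 \cdot 2 H = 0$)
$\left(8 - 1\right) j{\left(0 \right)} = \left(8 - 1\right) 0 = 7 \cdot 0 = 0$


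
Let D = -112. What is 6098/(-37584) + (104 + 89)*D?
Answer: -406210921/18792 ≈ -21616.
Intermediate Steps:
6098/(-37584) + (104 + 89)*D = 6098/(-37584) + (104 + 89)*(-112) = 6098*(-1/37584) + 193*(-112) = -3049/18792 - 21616 = -406210921/18792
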